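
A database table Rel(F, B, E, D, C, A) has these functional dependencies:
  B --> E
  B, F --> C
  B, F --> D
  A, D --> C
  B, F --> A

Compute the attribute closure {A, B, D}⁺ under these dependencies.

Start with {A, B, D}.
B --> E applies; add {E} → now {A, B, D, E}.
A, D --> C applies; add {C} → now {A, B, C, D, E}.
No further FD applies.

{A, B, C, D, E}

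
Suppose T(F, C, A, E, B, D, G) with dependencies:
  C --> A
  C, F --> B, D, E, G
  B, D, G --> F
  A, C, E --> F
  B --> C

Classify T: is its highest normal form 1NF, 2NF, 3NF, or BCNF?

1NF

Candidate keys: {B, D, G}, {B, E}, {B, F}, {C, E}, {C, F}. Prime attributes: {B, C, D, E, F, G}.
For C --> A we have {C}⁺ = {A, C}; {C} is not a superkey, so BCNF fails.
Because {A} is non-prime and the left side of C --> A is not a superkey, the relation is not in 3NF.
Since {B} ⊂ {B, E} and {B}⁺ ⊇ {A} with {A} non-prime, there is a partial dependency; 2NF fails.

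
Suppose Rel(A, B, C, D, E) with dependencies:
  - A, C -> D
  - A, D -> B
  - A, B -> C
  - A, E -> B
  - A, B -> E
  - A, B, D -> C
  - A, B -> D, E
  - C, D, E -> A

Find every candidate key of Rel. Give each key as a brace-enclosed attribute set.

{A, B}⁺ = {A, B, C, D, E} — all of the relation — so {A, B} is a candidate key.
{A, C}⁺ = {A, B, C, D, E} — all of the relation — so {A, C} is a candidate key.
{A, D}⁺ = {A, B, C, D, E} — all of the relation — so {A, D} is a candidate key.
{A, E}⁺ = {A, B, C, D, E} — all of the relation — so {A, E} is a candidate key.
{C, D, E}⁺ = {A, B, C, D, E} — all of the relation — so {C, D, E} is a candidate key.
These are minimal and exhaustive — every other superkey contains one of them.

{A, B}, {A, C}, {A, D}, {A, E}, {C, D, E}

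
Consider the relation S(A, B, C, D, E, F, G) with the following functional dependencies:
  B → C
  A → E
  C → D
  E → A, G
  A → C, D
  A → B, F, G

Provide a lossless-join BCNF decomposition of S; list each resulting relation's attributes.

{A, B, E, F, G}; {B, C}; {C, D}

Candidate keys of the original relation: {A}, {E}.
{A, B, C, D, E, F, G}: {B} determines {B, C, D} here but is not a superkey — split on B → C, D, giving {B, C, D} and {A, B, E, F, G}.
{B, C, D}: {C} determines {C, D} here but is not a superkey — split on C → D, giving {C, D} and {B, C}.
{C, D} has no BCNF violation.
{B, C} has no BCNF violation.
{A, B, E, F, G} has no BCNF violation.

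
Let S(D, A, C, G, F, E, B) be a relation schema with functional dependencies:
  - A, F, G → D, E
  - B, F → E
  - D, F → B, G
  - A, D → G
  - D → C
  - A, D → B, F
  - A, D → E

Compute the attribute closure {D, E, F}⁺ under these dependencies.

{B, C, D, E, F, G}

Start with {D, E, F}.
D, F → B, G applies; add {B, G} → now {B, D, E, F, G}.
D → C applies; add {C} → now {B, C, D, E, F, G}.
No further FD applies.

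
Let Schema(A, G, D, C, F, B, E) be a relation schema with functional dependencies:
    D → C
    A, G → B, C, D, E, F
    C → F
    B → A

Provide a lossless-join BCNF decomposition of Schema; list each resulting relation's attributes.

{A, B}; {B, D, E, G}; {C, D}; {C, F}

Candidate keys of the original relation: {A, G}, {B, G}.
{A, B, C, D, E, F, G}: {D} determines {C, D, F} here but is not a superkey — split on D → C, F, giving {C, D, F} and {A, B, D, E, G}.
{C, D, F}: {C} determines {C, F} here but is not a superkey — split on C → F, giving {C, F} and {C, D}.
{C, F} has no BCNF violation.
{C, D} has no BCNF violation.
{A, B, D, E, G}: {B} determines {A, B} here but is not a superkey — split on B → A, giving {A, B} and {B, D, E, G}.
{A, B} has no BCNF violation.
{B, D, E, G} has no BCNF violation.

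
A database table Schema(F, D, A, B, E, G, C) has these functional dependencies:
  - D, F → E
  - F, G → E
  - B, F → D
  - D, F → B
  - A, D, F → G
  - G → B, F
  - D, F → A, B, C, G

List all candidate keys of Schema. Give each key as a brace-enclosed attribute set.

{B, F}, {D, F}, {G}

Closure of {G} is {A, B, C, D, E, F, G}, the whole schema; {G} is a candidate key.
Closure of {B, F} is {A, B, C, D, E, F, G}, the whole schema; {B, F} is a candidate key.
Closure of {D, F} is {A, B, C, D, E, F, G}, the whole schema; {D, F} is a candidate key.
Any other superkey properly contains one of these, so there are no further candidate keys.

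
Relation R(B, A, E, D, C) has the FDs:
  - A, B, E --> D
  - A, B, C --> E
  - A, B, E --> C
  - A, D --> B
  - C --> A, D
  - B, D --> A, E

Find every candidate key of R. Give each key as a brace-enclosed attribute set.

{C}⁺ = {A, B, C, D, E} — all of the relation — so {C} is a candidate key.
{A, D}⁺ = {A, B, C, D, E} — all of the relation — so {A, D} is a candidate key.
{B, D}⁺ = {A, B, C, D, E} — all of the relation — so {B, D} is a candidate key.
{A, B, E}⁺ = {A, B, C, D, E} — all of the relation — so {A, B, E} is a candidate key.
These are minimal and exhaustive — every other superkey contains one of them.

{A, B, E}, {A, D}, {B, D}, {C}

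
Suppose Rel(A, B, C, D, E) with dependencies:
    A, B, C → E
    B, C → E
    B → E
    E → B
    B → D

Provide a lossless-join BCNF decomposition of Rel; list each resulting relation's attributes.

{A, B, C}; {B, D, E}

Candidate keys of the original relation: {A, B, C}, {A, C, E}.
{A, B, C, D, E}: {B, C} determines {B, C, D, E} here but is not a superkey — split on B, C → D, E, giving {B, C, D, E} and {A, B, C}.
{B, C, D, E}: {B} determines {B, D, E} here but is not a superkey — split on B → D, E, giving {B, D, E} and {B, C}.
{B, D, E} is in BCNF.
{B, C} is in BCNF.
{A, B, C} is in BCNF.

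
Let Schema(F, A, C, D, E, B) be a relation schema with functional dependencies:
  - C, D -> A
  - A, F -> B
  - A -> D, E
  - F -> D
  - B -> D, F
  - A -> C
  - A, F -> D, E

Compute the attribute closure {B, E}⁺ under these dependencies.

Start with {B, E}.
B -> D, F applies; add {D, F} → now {B, D, E, F}.
No further FD applies.

{B, D, E, F}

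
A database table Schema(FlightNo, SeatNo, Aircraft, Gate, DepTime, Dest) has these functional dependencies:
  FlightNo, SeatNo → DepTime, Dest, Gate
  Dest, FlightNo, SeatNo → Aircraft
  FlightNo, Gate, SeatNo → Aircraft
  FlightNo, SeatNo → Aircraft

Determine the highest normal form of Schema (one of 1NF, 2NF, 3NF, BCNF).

Candidate key: {FlightNo, SeatNo}. Prime attributes: {FlightNo, SeatNo}.
The left-hand side of every FD is a superkey, so BCNF is satisfied.

BCNF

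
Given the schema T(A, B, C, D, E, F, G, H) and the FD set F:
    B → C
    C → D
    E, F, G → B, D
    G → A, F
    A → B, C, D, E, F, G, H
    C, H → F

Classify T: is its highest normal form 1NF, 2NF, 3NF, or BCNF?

2NF

Candidate keys: {A}, {G}. Prime attributes: {A, G}.
For B → C we have {B}⁺ = {B, C, D}; {B} is not a superkey, so BCNF fails.
B → C has non-prime {C} on the right and a non-superkey on the left, so 3NF fails.
Every candidate key is a single attribute, so no partial dependency is possible; 2NF holds.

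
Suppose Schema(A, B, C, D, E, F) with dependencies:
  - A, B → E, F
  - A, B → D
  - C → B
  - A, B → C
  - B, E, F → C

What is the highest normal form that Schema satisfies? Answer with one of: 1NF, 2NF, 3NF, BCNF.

3NF

Candidate keys: {A, B}, {A, C}. Prime attributes: {A, B, C}.
For C → B we have {C}⁺ = {B, C}; {C} is not a superkey, so BCNF fails.
Its right-hand attributes {B} are all prime, as are those of every other non-superkey FD — the relation is in 3NF.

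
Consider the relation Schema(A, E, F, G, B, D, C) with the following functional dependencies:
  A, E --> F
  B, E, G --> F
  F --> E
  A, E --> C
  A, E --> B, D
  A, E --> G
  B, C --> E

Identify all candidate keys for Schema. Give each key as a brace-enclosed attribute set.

{A} never appears on the right of any FD, so every key must include it.
{A, E}⁺ = {A, B, C, D, E, F, G}, which is every attribute, so {A, E} is a candidate key.
{A, F}⁺ = {A, B, C, D, E, F, G}, which is every attribute, so {A, F} is a candidate key.
{A, B, C}⁺ = {A, B, C, D, E, F, G}, which is every attribute, so {A, B, C} is a candidate key.
No proper subset of any of these is a key, and no other minimal superkey exists.

{A, B, C}, {A, E}, {A, F}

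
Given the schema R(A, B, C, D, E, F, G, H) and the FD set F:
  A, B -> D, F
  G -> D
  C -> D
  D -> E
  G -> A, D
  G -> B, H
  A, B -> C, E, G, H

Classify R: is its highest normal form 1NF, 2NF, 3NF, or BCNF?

2NF

Candidate keys: {A, B}, {G}. Prime attributes: {A, B, G}.
C -> D breaks BCNF: {C}⁺ = {C, D, E}, so {C} is not a superkey.
C -> D has non-prime {D} on the right and a non-superkey on the left, so 3NF fails.
No proper subset of a key has a non-prime attribute in its closure, so there is no partial dependency; 2NF holds.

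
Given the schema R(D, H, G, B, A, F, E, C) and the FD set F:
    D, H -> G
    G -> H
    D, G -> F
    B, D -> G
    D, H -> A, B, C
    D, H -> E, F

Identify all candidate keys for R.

No FD produces {D}, so it must be in every candidate key.
Closure of {B, D} is {A, B, C, D, E, F, G, H}, the whole schema; {B, D} is a candidate key.
Closure of {D, G} is {A, B, C, D, E, F, G, H}, the whole schema; {D, G} is a candidate key.
Closure of {D, H} is {A, B, C, D, E, F, G, H}, the whole schema; {D, H} is a candidate key.
Any other superkey properly contains one of these, so there are no further candidate keys.

{B, D}, {D, G}, {D, H}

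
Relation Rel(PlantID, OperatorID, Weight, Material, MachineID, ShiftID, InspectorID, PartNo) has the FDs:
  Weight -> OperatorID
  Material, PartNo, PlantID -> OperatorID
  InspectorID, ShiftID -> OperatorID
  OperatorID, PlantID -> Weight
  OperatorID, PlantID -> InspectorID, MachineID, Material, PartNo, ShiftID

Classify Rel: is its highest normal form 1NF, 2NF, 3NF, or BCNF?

3NF

Candidate keys: {InspectorID, PlantID, ShiftID}, {Material, PartNo, PlantID}, {OperatorID, PlantID}, {PlantID, Weight}. Prime attributes: {InspectorID, Material, OperatorID, PartNo, PlantID, ShiftID, Weight}.
Weight -> OperatorID breaks BCNF: {Weight}⁺ = {OperatorID, Weight}, so {Weight} is not a superkey.
Its right-hand attributes {OperatorID} are all prime, as are those of every other non-superkey FD — the relation is in 3NF.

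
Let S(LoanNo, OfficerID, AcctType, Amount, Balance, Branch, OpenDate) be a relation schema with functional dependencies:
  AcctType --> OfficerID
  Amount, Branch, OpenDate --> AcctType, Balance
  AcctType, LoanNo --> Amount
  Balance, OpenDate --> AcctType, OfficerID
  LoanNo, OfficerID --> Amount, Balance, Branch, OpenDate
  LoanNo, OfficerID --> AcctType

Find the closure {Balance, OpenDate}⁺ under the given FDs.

{AcctType, Balance, OfficerID, OpenDate}

Start with {Balance, OpenDate}.
Balance, OpenDate --> AcctType, OfficerID applies; add {AcctType, OfficerID} → now {AcctType, Balance, OfficerID, OpenDate}.
No further FD applies.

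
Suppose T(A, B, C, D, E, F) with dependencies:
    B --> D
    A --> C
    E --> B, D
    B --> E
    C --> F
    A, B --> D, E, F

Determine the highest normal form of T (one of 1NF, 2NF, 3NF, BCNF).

1NF

Candidate keys: {A, B}, {A, E}. Prime attributes: {A, B, E}.
B --> D: {B}⁺ = {B, D, E}, which is not all of the attributes, so the left side is not a superkey — BCNF is violated.
B --> D has non-prime {D} on the right and a non-superkey on the left, so 3NF fails.
{A} is a proper subset of the key {A, B}, and {A}⁺ contains the non-prime attributes {C, F} — a partial dependency, so 2NF is violated.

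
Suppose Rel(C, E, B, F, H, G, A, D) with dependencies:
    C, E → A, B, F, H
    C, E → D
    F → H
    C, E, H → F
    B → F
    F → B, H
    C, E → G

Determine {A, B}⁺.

{A, B, F, H}

Start with {A, B}.
B → F applies; add {F} → now {A, B, F}.
F → B, H applies; add {H} → now {A, B, F, H}.
No further FD applies.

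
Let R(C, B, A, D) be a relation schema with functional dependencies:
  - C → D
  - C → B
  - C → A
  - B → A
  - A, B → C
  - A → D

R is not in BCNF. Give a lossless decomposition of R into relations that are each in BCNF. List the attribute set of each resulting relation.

{A, B, C}; {A, D}

Candidate keys of the original relation: {B}, {C}.
Within {A, B, C, D}: {A}⁺ ∩ {A, B, C, D} = {A, D}, not the whole set, so A → D violates BCNF; decompose into {A, D} and {A, B, C}.
{A, D} has no BCNF violation.
{A, B, C} has no BCNF violation.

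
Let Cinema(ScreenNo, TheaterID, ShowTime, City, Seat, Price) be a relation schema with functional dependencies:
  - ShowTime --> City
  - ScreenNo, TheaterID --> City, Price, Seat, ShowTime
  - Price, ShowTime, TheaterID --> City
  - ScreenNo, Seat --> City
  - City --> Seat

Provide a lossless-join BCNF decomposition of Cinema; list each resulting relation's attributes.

{City, Seat}; {City, ShowTime}; {Price, ScreenNo, ShowTime, TheaterID}

Candidate key of the original relation: {ScreenNo, TheaterID}.
Within {City, Price, ScreenNo, Seat, ShowTime, TheaterID}: {ShowTime}⁺ ∩ {City, Price, ScreenNo, Seat, ShowTime, TheaterID} = {City, Seat, ShowTime}, not the whole set, so ShowTime --> City, Seat violates BCNF; decompose into {City, Seat, ShowTime} and {Price, ScreenNo, ShowTime, TheaterID}.
Within {City, Seat, ShowTime}: {City}⁺ ∩ {City, Seat, ShowTime} = {City, Seat}, not the whole set, so City --> Seat violates BCNF; decompose into {City, Seat} and {City, ShowTime}.
{City, Seat}: every determinant is a superkey — BCNF.
{City, ShowTime}: every determinant is a superkey — BCNF.
{Price, ScreenNo, ShowTime, TheaterID}: every determinant is a superkey — BCNF.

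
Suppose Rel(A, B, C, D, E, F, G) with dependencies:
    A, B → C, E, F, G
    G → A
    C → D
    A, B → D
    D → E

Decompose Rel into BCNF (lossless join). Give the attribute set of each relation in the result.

Candidate keys of the original relation: {A, B}, {B, G}.
In {A, B, C, D, E, F, G}, {G} is not a superkey ({G}⁺ restricted to this set is {A, G}), so split on G → A into {A, G} and {B, C, D, E, F, G}.
{A, G} is in BCNF.
In {B, C, D, E, F, G}, {C} is not a superkey ({C}⁺ restricted to this set is {C, D, E}), so split on C → D, E into {C, D, E} and {B, C, F, G}.
In {C, D, E}, {D} is not a superkey ({D}⁺ restricted to this set is {D, E}), so split on D → E into {D, E} and {C, D}.
{D, E} is in BCNF.
{C, D} is in BCNF.
{B, C, F, G} is in BCNF.

{A, G}; {B, C, F, G}; {C, D}; {D, E}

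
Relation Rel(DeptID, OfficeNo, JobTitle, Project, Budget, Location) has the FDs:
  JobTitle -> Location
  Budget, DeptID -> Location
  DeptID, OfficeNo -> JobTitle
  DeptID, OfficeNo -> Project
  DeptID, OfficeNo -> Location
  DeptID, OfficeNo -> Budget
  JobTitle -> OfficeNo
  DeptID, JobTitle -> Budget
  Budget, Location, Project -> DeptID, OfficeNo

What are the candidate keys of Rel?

{Budget, DeptID, Project}, {Budget, JobTitle, Project}, {Budget, Location, Project}, {DeptID, JobTitle}, {DeptID, OfficeNo}

Closure of {DeptID, JobTitle} is {Budget, DeptID, JobTitle, Location, OfficeNo, Project}, the whole schema; {DeptID, JobTitle} is a candidate key.
Closure of {DeptID, OfficeNo} is {Budget, DeptID, JobTitle, Location, OfficeNo, Project}, the whole schema; {DeptID, OfficeNo} is a candidate key.
Closure of {Budget, DeptID, Project} is {Budget, DeptID, JobTitle, Location, OfficeNo, Project}, the whole schema; {Budget, DeptID, Project} is a candidate key.
Closure of {Budget, JobTitle, Project} is {Budget, DeptID, JobTitle, Location, OfficeNo, Project}, the whole schema; {Budget, JobTitle, Project} is a candidate key.
Closure of {Budget, Location, Project} is {Budget, DeptID, JobTitle, Location, OfficeNo, Project}, the whole schema; {Budget, Location, Project} is a candidate key.
Any other superkey properly contains one of these, so there are no further candidate keys.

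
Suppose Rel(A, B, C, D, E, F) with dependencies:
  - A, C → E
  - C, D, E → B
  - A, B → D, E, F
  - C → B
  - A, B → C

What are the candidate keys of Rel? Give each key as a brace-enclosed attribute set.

No FD produces {A}, so it must be in every candidate key.
{A, B} is a candidate key since {A, B}⁺ = {A, B, C, D, E, F} covers every attribute.
{A, C} is a candidate key since {A, C}⁺ = {A, B, C, D, E, F} covers every attribute.
Any other superkey properly contains one of these, so there are no further candidate keys.

{A, B}, {A, C}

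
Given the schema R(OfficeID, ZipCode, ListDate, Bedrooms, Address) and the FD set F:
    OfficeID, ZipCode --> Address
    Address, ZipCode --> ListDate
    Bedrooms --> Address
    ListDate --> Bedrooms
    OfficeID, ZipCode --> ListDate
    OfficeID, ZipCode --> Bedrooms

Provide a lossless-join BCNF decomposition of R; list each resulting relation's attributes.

{Address, Bedrooms}; {Address, OfficeID, ZipCode}; {Bedrooms, ListDate}; {ListDate, ZipCode}

Candidate key of the original relation: {OfficeID, ZipCode}.
{Address, Bedrooms, ListDate, OfficeID, ZipCode}: {Address, ZipCode} determines {Address, Bedrooms, ListDate, ZipCode} here but is not a superkey — split on Address, ZipCode --> Bedrooms, ListDate, giving {Address, Bedrooms, ListDate, ZipCode} and {Address, OfficeID, ZipCode}.
{Address, Bedrooms, ListDate, ZipCode}: {Bedrooms} determines {Address, Bedrooms} here but is not a superkey — split on Bedrooms --> Address, giving {Address, Bedrooms} and {Bedrooms, ListDate, ZipCode}.
{Address, Bedrooms} has no BCNF violation.
{Bedrooms, ListDate, ZipCode}: {ListDate} determines {Bedrooms, ListDate} here but is not a superkey — split on ListDate --> Bedrooms, giving {Bedrooms, ListDate} and {ListDate, ZipCode}.
{Bedrooms, ListDate} has no BCNF violation.
{ListDate, ZipCode} has no BCNF violation.
{Address, OfficeID, ZipCode} has no BCNF violation.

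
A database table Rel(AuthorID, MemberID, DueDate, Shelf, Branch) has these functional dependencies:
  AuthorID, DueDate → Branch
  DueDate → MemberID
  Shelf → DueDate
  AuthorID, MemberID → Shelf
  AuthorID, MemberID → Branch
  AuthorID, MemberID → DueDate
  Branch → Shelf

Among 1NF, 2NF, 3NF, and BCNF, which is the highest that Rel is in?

3NF

Candidate keys: {AuthorID, Branch}, {AuthorID, DueDate}, {AuthorID, MemberID}, {AuthorID, Shelf}. Prime attributes: {AuthorID, Branch, DueDate, MemberID, Shelf}.
DueDate → MemberID: {DueDate}⁺ = {DueDate, MemberID}, which is not all of the attributes, so the left side is not a superkey — BCNF is violated.
Since {MemberID} ⊆ prime attributes and every other non-superkey FD also has a prime right side, the schema is in 3NF.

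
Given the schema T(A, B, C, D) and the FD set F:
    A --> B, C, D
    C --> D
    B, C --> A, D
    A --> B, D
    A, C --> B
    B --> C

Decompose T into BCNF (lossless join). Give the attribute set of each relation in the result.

{A, B, C}; {C, D}

Candidate keys of the original relation: {A}, {B}.
{A, B, C, D}: {C} determines {C, D} here but is not a superkey — split on C --> D, giving {C, D} and {A, B, C}.
{C, D} has no BCNF violation.
{A, B, C} has no BCNF violation.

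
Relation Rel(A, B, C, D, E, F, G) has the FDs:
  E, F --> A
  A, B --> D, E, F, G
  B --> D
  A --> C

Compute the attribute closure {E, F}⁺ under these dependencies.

Start with {E, F}.
E, F --> A applies; add {A} → now {A, E, F}.
A --> C applies; add {C} → now {A, C, E, F}.
No further FD applies.

{A, C, E, F}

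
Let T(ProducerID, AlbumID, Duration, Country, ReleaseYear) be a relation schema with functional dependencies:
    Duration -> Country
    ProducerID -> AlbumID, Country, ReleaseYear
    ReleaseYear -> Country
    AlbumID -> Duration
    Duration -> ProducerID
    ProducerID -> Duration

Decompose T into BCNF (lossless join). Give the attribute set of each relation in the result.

{AlbumID, Duration, ProducerID, ReleaseYear}; {Country, ReleaseYear}

Candidate keys of the original relation: {AlbumID}, {Duration}, {ProducerID}.
Within {AlbumID, Country, Duration, ProducerID, ReleaseYear}: {ReleaseYear}⁺ ∩ {AlbumID, Country, Duration, ProducerID, ReleaseYear} = {Country, ReleaseYear}, not the whole set, so ReleaseYear -> Country violates BCNF; decompose into {Country, ReleaseYear} and {AlbumID, Duration, ProducerID, ReleaseYear}.
{Country, ReleaseYear} has no BCNF violation.
{AlbumID, Duration, ProducerID, ReleaseYear} has no BCNF violation.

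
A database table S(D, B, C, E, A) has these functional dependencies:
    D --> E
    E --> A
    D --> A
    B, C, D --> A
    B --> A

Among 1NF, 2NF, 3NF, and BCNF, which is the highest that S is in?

Candidate key: {B, C, D}. Prime attributes: {B, C, D}.
D --> E breaks BCNF: {D}⁺ = {A, D, E}, so {D} is not a superkey.
D --> E has non-prime {E} on the right and a non-superkey on the left, so 3NF fails.
Since {B} ⊂ {B, C, D} and {B}⁺ ⊇ {A} with {A} non-prime, there is a partial dependency; 2NF fails.

1NF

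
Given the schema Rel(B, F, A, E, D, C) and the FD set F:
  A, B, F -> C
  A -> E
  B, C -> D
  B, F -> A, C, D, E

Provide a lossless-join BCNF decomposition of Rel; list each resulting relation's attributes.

Candidate key of the original relation: {B, F}.
In {A, B, C, D, E, F}, {A} is not a superkey ({A}⁺ restricted to this set is {A, E}), so split on A -> E into {A, E} and {A, B, C, D, F}.
{A, E} is in BCNF.
In {A, B, C, D, F}, {B, C} is not a superkey ({B, C}⁺ restricted to this set is {B, C, D}), so split on B, C -> D into {B, C, D} and {A, B, C, F}.
{B, C, D} is in BCNF.
{A, B, C, F} is in BCNF.

{A, B, C, F}; {A, E}; {B, C, D}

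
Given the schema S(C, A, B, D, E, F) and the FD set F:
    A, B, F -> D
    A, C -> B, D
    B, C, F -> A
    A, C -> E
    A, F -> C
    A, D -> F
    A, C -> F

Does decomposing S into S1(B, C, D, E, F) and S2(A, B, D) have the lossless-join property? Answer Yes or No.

Common attributes: {B, D}; their closure is {B, D}.
The closure covers neither S1 nor S2 entirely; the join is not lossless.

No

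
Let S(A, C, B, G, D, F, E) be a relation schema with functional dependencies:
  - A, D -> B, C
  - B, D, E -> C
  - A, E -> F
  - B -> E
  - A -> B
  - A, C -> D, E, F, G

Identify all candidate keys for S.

{A, C}, {A, D}

No FD produces {A}, so it must be in every candidate key.
{A, C} is a candidate key since {A, C}⁺ = {A, B, C, D, E, F, G} covers every attribute.
{A, D} is a candidate key since {A, D}⁺ = {A, B, C, D, E, F, G} covers every attribute.
Any other superkey properly contains one of these, so there are no further candidate keys.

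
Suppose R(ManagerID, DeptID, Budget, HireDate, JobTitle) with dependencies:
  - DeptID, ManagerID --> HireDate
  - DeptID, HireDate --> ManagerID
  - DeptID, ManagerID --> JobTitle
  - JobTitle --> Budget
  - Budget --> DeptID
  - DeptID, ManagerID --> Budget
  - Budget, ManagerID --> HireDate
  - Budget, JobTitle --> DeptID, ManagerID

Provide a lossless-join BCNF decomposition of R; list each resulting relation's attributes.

{Budget, DeptID}; {Budget, HireDate, JobTitle, ManagerID}

Candidate keys of the original relation: {Budget, HireDate}, {Budget, ManagerID}, {DeptID, HireDate}, {DeptID, ManagerID}, {JobTitle}.
{Budget, DeptID, HireDate, JobTitle, ManagerID}: {Budget} determines {Budget, DeptID} here but is not a superkey — split on Budget --> DeptID, giving {Budget, DeptID} and {Budget, HireDate, JobTitle, ManagerID}.
{Budget, DeptID}: every determinant is a superkey — BCNF.
{Budget, HireDate, JobTitle, ManagerID}: every determinant is a superkey — BCNF.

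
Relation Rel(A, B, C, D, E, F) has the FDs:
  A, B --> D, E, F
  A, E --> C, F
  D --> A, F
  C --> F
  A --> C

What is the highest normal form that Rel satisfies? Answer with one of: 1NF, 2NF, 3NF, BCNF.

Candidate keys: {A, B}, {B, D}. Prime attributes: {A, B, D}.
A, E --> C, F breaks BCNF: {A, E}⁺ = {A, C, E, F}, so {A, E} is not a superkey.
A, E --> C, F determines the non-prime attributes {C, F} from a non-superkey — 3NF is violated.
{A} is a proper subset of the key {A, B}, and {A}⁺ contains the non-prime attributes {C, F} — a partial dependency, so 2NF is violated.

1NF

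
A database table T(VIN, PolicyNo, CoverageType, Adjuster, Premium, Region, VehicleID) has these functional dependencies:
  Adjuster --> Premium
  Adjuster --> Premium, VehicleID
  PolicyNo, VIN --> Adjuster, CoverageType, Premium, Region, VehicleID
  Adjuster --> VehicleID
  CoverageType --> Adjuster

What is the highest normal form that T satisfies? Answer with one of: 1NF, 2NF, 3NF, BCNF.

2NF

Candidate key: {PolicyNo, VIN}. Prime attributes: {PolicyNo, VIN}.
Adjuster --> Premium breaks BCNF: {Adjuster}⁺ = {Adjuster, Premium, VehicleID}, so {Adjuster} is not a superkey.
Adjuster --> Premium determines the non-prime attribute {Premium} from a non-superkey — 3NF is violated.
Checking every proper subset of each key, none determines a non-prime attribute — 2NF is satisfied.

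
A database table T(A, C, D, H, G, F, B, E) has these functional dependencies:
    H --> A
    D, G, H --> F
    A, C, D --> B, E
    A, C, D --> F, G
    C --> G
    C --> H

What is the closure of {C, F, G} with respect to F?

{A, C, F, G, H}

Start with {C, F, G}.
C --> H applies; add {H} → now {C, F, G, H}.
H --> A applies; add {A} → now {A, C, F, G, H}.
No further FD applies.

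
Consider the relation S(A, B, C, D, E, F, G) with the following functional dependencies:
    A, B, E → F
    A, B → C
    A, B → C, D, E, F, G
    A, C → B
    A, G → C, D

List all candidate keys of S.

{A, B}, {A, C}, {A, G}

No FD produces {A}, so it must be in every candidate key.
{A, B}⁺ = {A, B, C, D, E, F, G} — all of the relation — so {A, B} is a candidate key.
{A, C}⁺ = {A, B, C, D, E, F, G} — all of the relation — so {A, C} is a candidate key.
{A, G}⁺ = {A, B, C, D, E, F, G} — all of the relation — so {A, G} is a candidate key.
Any other superkey properly contains one of these, so there are no further candidate keys.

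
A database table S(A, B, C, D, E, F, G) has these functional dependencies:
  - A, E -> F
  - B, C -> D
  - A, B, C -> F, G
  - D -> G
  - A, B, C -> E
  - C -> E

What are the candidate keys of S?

Attributes never on any right-hand side: {A, B, C} — every candidate key must contain all of them.
{A, B, C}⁺ = {A, B, C, D, E, F, G} — all of the relation — so {A, B, C} is a candidate key.
No smaller or unrelated set reaches every attribute, so there are no other keys.

{A, B, C}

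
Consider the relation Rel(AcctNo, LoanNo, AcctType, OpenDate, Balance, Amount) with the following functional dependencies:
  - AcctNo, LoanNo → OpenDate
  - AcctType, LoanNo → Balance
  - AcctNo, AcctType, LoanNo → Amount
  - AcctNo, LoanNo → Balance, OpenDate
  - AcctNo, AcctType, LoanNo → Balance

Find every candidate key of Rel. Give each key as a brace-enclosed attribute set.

{AcctNo, AcctType, LoanNo}

{AcctNo, AcctType, LoanNo} never appear on the right of any FD, so every key must include all of them.
Closure of {AcctNo, AcctType, LoanNo} is {AcctNo, AcctType, Amount, Balance, LoanNo, OpenDate}, the whole schema; {AcctNo, AcctType, LoanNo} is a candidate key.
Every other attribute set either contains this one or has a smaller closure.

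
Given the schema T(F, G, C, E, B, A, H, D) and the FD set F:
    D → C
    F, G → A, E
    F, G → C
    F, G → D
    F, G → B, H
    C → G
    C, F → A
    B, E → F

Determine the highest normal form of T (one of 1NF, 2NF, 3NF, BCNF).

Candidate keys: {B, C, E}, {B, D, E}, {B, E, G}, {C, F}, {D, F}, {F, G}. Prime attributes: {B, C, D, E, F, G}.
For D → C we have {D}⁺ = {C, D, G}; {D} is not a superkey, so BCNF fails.
Since {C} ⊆ prime attributes and every other non-superkey FD also has a prime right side, the schema is in 3NF.

3NF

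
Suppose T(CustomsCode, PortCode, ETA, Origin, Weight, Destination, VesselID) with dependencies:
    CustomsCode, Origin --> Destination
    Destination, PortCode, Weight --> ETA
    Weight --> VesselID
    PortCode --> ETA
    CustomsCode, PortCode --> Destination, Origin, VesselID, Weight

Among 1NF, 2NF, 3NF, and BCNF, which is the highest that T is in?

Candidate key: {CustomsCode, PortCode}. Prime attributes: {CustomsCode, PortCode}.
CustomsCode, Origin --> Destination: {CustomsCode, Origin}⁺ = {CustomsCode, Destination, Origin}, which is not all of the attributes, so the left side is not a superkey — BCNF is violated.
Because {Destination} is non-prime and the left side of CustomsCode, Origin --> Destination is not a superkey, the relation is not in 3NF.
The proper key subset {PortCode} of {CustomsCode, PortCode} determines non-prime {ETA}, so the relation is not even in 2NF.

1NF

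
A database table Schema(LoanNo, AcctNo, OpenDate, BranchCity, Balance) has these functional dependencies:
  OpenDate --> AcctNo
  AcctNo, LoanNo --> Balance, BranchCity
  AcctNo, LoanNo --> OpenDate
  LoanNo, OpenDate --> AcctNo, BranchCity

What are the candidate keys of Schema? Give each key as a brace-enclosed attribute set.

{LoanNo} never appears on the right of any FD, so every key must include it.
{AcctNo, LoanNo} is a candidate key since {AcctNo, LoanNo}⁺ = {AcctNo, Balance, BranchCity, LoanNo, OpenDate} covers every attribute.
{LoanNo, OpenDate} is a candidate key since {LoanNo, OpenDate}⁺ = {AcctNo, Balance, BranchCity, LoanNo, OpenDate} covers every attribute.
No proper subset of any of these is a key, and no other minimal superkey exists.

{AcctNo, LoanNo}, {LoanNo, OpenDate}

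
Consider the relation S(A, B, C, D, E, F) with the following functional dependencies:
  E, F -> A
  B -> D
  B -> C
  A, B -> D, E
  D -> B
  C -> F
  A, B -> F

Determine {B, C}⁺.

Start with {B, C}.
B -> D applies; add {D} → now {B, C, D}.
C -> F applies; add {F} → now {B, C, D, F}.
No further FD applies.

{B, C, D, F}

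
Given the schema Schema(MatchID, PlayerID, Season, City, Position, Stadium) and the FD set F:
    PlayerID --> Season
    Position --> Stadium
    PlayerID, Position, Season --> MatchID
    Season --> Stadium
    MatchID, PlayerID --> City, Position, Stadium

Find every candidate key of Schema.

No FD produces {PlayerID}, so it must be in every candidate key.
{MatchID, PlayerID}⁺ = {City, MatchID, PlayerID, Position, Season, Stadium} — all of the relation — so {MatchID, PlayerID} is a candidate key.
{PlayerID, Position}⁺ = {City, MatchID, PlayerID, Position, Season, Stadium} — all of the relation — so {PlayerID, Position} is a candidate key.
Any other superkey properly contains one of these, so there are no further candidate keys.

{MatchID, PlayerID}, {PlayerID, Position}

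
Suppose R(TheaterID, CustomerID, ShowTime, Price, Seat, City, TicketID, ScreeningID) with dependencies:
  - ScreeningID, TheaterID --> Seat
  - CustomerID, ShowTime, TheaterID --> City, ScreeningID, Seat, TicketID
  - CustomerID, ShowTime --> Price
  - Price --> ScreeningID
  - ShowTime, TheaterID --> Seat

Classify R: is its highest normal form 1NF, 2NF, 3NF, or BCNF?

Candidate key: {CustomerID, ShowTime, TheaterID}. Prime attributes: {CustomerID, ShowTime, TheaterID}.
For ScreeningID, TheaterID --> Seat we have {ScreeningID, TheaterID}⁺ = {ScreeningID, Seat, TheaterID}; {ScreeningID, TheaterID} is not a superkey, so BCNF fails.
Because {Seat} is non-prime and the left side of ScreeningID, TheaterID --> Seat is not a superkey, the relation is not in 3NF.
Since {CustomerID, ShowTime} ⊂ {CustomerID, ShowTime, TheaterID} and {CustomerID, ShowTime}⁺ ⊇ {Price, ScreeningID} with {Price, ScreeningID} non-prime, there is a partial dependency; 2NF fails.

1NF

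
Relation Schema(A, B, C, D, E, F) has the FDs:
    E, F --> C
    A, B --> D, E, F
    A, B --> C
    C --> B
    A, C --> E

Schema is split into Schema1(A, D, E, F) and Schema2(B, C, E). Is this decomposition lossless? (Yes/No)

Common attributes: {E}; their closure is {E}.
The closure covers neither Schema1 nor Schema2 entirely; the join is not lossless.

No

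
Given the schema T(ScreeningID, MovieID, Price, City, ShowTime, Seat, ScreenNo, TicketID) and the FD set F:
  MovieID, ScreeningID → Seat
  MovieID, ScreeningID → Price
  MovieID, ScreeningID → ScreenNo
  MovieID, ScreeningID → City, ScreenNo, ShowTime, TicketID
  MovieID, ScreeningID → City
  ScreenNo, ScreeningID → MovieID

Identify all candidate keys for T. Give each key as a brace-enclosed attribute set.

{ScreeningID} never appears on the right of any FD, so every key must include it.
{MovieID, ScreeningID} is a candidate key since {MovieID, ScreeningID}⁺ = {City, MovieID, Price, ScreenNo, ScreeningID, Seat, ShowTime, TicketID} covers every attribute.
{ScreenNo, ScreeningID} is a candidate key since {ScreenNo, ScreeningID}⁺ = {City, MovieID, Price, ScreenNo, ScreeningID, Seat, ShowTime, TicketID} covers every attribute.
These are minimal and exhaustive — every other superkey contains one of them.

{MovieID, ScreeningID}, {ScreenNo, ScreeningID}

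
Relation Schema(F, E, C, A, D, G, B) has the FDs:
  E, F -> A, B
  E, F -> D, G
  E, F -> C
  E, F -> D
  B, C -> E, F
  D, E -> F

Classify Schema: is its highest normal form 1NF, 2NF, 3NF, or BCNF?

BCNF

Candidate keys: {B, C}, {D, E}, {E, F}. Prime attributes: {B, C, D, E, F}.
Every FD has a superkey on the left, so the relation is in BCNF.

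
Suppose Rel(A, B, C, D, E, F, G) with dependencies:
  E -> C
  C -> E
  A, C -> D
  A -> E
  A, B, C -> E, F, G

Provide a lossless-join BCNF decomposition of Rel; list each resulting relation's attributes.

{A, B, F, G}; {A, D, E}; {C, E}

Candidate key of the original relation: {A, B}.
Within {A, B, C, D, E, F, G}: {E}⁺ ∩ {A, B, C, D, E, F, G} = {C, E}, not the whole set, so E -> C violates BCNF; decompose into {C, E} and {A, B, D, E, F, G}.
{C, E} has no BCNF violation.
Within {A, B, D, E, F, G}: {A}⁺ ∩ {A, B, D, E, F, G} = {A, D, E}, not the whole set, so A -> D, E violates BCNF; decompose into {A, D, E} and {A, B, F, G}.
{A, D, E} has no BCNF violation.
{A, B, F, G} has no BCNF violation.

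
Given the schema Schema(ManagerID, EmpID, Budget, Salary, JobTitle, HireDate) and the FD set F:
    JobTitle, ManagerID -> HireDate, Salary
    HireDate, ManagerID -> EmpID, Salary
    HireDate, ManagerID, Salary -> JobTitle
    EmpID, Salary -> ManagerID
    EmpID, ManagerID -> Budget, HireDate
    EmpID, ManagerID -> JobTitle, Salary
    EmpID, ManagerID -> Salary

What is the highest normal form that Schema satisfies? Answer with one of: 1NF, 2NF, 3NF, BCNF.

Candidate keys: {EmpID, ManagerID}, {EmpID, Salary}, {HireDate, ManagerID}, {JobTitle, ManagerID}. Prime attributes: {EmpID, HireDate, JobTitle, ManagerID, Salary}.
The left-hand side of every FD is a superkey, so BCNF is satisfied.

BCNF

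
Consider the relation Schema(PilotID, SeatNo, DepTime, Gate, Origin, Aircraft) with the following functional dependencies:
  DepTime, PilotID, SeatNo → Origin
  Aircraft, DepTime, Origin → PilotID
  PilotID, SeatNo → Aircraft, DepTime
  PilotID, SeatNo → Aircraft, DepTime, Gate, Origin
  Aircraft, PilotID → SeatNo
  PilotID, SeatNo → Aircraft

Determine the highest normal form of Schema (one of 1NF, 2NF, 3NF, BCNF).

BCNF

Candidate keys: {Aircraft, DepTime, Origin}, {Aircraft, PilotID}, {PilotID, SeatNo}. Prime attributes: {Aircraft, DepTime, Origin, PilotID, SeatNo}.
Every FD has a superkey on the left, so the relation is in BCNF.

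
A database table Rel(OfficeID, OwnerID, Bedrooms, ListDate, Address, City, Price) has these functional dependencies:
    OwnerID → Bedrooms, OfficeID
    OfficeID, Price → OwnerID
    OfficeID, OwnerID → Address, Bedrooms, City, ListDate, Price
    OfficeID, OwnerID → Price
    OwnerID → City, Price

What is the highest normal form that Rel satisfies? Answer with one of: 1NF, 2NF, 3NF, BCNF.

Candidate keys: {OfficeID, Price}, {OwnerID}. Prime attributes: {OfficeID, OwnerID, Price}.
Every FD has a superkey on the left, so the relation is in BCNF.

BCNF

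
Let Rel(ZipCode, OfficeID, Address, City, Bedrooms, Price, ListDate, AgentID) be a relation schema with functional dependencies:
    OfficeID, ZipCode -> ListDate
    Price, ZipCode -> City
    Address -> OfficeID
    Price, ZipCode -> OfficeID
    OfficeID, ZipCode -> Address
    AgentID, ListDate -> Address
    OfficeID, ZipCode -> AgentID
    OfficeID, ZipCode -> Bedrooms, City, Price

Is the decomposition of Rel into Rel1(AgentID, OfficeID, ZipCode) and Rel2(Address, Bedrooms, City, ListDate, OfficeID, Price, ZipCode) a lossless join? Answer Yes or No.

Yes

Rel1 ∩ Rel2 = {OfficeID, ZipCode}; its closure under F is {Address, AgentID, Bedrooms, City, ListDate, OfficeID, Price, ZipCode}.
This includes all of Rel1, so the common attributes are a superkey of Rel1 — the join is lossless.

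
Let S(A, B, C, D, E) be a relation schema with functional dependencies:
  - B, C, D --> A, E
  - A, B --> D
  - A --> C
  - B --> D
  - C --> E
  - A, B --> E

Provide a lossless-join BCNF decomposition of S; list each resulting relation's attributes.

Candidate keys of the original relation: {A, B}, {B, C}.
In {A, B, C, D, E}, {A} is not a superkey ({A}⁺ restricted to this set is {A, C, E}), so split on A --> C, E into {A, C, E} and {A, B, D}.
In {A, C, E}, {C} is not a superkey ({C}⁺ restricted to this set is {C, E}), so split on C --> E into {C, E} and {A, C}.
{C, E}: every determinant is a superkey — BCNF.
{A, C}: every determinant is a superkey — BCNF.
In {A, B, D}, {B} is not a superkey ({B}⁺ restricted to this set is {B, D}), so split on B --> D into {B, D} and {A, B}.
{B, D}: every determinant is a superkey — BCNF.
{A, B}: every determinant is a superkey — BCNF.

{A, B}; {A, C}; {B, D}; {C, E}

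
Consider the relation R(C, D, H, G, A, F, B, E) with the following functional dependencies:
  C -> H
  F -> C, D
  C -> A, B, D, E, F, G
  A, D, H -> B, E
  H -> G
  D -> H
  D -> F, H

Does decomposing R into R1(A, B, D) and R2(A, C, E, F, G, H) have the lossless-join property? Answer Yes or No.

No

R1 ∩ R2 = {A}; its closure under F is {A}.
The closure covers neither R1 nor R2 entirely; the join is not lossless.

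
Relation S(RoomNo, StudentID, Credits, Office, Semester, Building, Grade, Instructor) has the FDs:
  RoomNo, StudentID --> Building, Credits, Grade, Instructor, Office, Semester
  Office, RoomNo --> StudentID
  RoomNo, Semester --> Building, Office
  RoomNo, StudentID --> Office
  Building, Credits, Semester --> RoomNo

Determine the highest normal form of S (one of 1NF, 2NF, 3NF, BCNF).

Candidate keys: {Building, Credits, Semester}, {Office, RoomNo}, {RoomNo, Semester}, {RoomNo, StudentID}. Prime attributes: {Building, Credits, Office, RoomNo, Semester, StudentID}.
The left-hand side of every FD is a superkey, so BCNF is satisfied.

BCNF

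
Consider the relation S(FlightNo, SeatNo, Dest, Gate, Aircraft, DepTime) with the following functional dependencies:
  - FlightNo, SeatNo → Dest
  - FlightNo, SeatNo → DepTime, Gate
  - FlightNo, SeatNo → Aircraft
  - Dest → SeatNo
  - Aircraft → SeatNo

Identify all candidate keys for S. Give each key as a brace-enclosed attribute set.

{Aircraft, FlightNo}, {Dest, FlightNo}, {FlightNo, SeatNo}

Attributes never on any right-hand side: {FlightNo} — every candidate key must contain it.
{Aircraft, FlightNo}⁺ = {Aircraft, DepTime, Dest, FlightNo, Gate, SeatNo} — all of the relation — so {Aircraft, FlightNo} is a candidate key.
{Dest, FlightNo}⁺ = {Aircraft, DepTime, Dest, FlightNo, Gate, SeatNo} — all of the relation — so {Dest, FlightNo} is a candidate key.
{FlightNo, SeatNo}⁺ = {Aircraft, DepTime, Dest, FlightNo, Gate, SeatNo} — all of the relation — so {FlightNo, SeatNo} is a candidate key.
These are minimal and exhaustive — every other superkey contains one of them.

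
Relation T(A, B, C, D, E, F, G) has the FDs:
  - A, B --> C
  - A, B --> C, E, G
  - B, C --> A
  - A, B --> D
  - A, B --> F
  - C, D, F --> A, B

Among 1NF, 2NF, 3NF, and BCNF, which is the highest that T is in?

BCNF

Candidate keys: {A, B}, {B, C}, {C, D, F}. Prime attributes: {A, B, C, D, F}.
Every FD has a superkey on the left, so the relation is in BCNF.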